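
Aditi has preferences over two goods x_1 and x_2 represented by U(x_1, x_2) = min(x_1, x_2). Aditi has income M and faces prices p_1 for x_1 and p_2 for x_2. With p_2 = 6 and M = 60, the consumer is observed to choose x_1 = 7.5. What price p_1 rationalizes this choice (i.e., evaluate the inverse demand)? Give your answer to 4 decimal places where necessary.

With perfect complements, no substitution: consume in ratio x_1:x_2 = 1:1.
Budget: p_1·x_1 + p_2·x_1 = M, so (p_1 + p_2)·x_1 = M.
Demand: x_1*(p_1,p_2,M) = M/(p_1 + p_2), x_2* = M/(p_1 + p_2).
Set x_1* = 7.5 in the demand function and solve for p_1: p_1 = 2.

p_1 = 2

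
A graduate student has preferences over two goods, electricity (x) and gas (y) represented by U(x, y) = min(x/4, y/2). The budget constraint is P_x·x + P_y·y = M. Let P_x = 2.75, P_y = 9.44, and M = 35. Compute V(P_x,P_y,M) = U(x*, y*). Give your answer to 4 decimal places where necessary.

V = 1.1714

With perfect complements, no substitution: consume in ratio x:y = 4:2.
Budget: P_x·x + P_y·(1/2)·x = M, so (4·P_x + 2·P_y)·x = 4·M.
Demand: x*(P_x,P_y,M) = 4·M/(4·P_x + 2·P_y), y* = 2·M/(4·P_x + 2·P_y).
Here 4·2.75 + 2·9.44 = 29.88, giving x* = 4.6854 and y* = 2.3427.
Utility at the optimum: U(4.6854, 2.3427) = 1.1714.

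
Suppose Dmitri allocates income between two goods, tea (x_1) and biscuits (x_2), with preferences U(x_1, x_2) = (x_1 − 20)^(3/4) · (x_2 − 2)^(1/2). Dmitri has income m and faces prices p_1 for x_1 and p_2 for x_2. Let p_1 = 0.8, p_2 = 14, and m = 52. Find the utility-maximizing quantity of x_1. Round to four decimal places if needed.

x_1* = 26

This is Cobb-Douglas in (x_1−20, x_2−2): tangency gives 0.75·p_2·(x_2−2) = 0.5·p_1·(x_1−20).
Substituting into the budget: x_1* = 20 + 0.6·(m − 20·p_1 − 2·p_2)/p_1, and x_2* = 2 + 0.4·(…)/p_2.
Discretionary income = 52 − 20·0.8 − 2·14 = 8; x_1* = 20 + 0.6·8/0.8 = 26.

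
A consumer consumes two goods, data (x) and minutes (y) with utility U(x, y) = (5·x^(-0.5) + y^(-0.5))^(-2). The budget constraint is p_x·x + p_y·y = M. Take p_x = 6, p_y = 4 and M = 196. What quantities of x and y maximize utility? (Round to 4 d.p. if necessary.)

MRS = MU_x/MU_y = 5·(y/x)^(1.5). Set equal to p_x/p_y.
Solve for the ratio: y/x = [(1/5)·p_x/p_y]^(2/3).
Substitute y = (y/x)·x into the budget: x* = M/(p_x + p_y·(y/x)).
Numerically y/x = 0.44814, so x* = 196/(6 + 4·0.44814) = 25.1522 and y* = 0.44814·25.1522 = 11.2717.

x* = 25.1522, y* = 11.2717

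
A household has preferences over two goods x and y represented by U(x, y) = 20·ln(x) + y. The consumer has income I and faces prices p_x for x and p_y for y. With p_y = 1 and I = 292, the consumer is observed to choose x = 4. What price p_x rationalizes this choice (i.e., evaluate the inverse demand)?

p_x = 5

Set MRS = p_x/p_y: (20/x)/1 = p_x/p_y.
So x*(p_x,p_y) = 20·p_y/p_x, independent of income; and y* = (I − 20·p_y)/p_y.
Set x* = 4 in the demand function and solve for p_x: p_x = 5.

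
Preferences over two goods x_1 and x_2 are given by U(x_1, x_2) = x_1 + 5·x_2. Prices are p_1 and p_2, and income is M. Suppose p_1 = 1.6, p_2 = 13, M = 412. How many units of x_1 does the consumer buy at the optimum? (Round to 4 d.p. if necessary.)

x_1* = 257.5

Numerically: x_1* = 257.5, x_2* = 0.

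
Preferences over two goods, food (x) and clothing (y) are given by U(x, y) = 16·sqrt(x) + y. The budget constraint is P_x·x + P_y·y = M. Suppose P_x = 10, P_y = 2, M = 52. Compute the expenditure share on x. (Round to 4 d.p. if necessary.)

MU_x = 8/√x, MU_y = 1. Tangency: 8/√x = P_x/P_y.
Solve: √x = 8·P_y/P_x, so x*(P_x,P_y) = (8·P_y/P_x)², and y* = (M − P_x·x*)/P_y.
Plugging in: x* = (8·2/10)² = 2.56, y* = 13.2.
Expenditure on x: 10·2.56 = 25.6; share = 0.4923.

share on x = 0.4923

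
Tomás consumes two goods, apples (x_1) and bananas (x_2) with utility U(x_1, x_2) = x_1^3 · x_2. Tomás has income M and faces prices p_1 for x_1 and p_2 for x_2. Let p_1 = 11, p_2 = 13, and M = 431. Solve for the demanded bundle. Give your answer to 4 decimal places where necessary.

x_1* = 29.3864, x_2* = 8.2885

MU_x_1/MU_x_2 = (3·x_2)/(x_1); tangency sets this equal to p_1/p_2.
So 3·p_2·x_2 = p_1·x_1; combined with the budget, a share 0.75 of income goes to x_1.
Demand: x_1*(p_1,p_2,M) = 0.75·M/p_1 and x_2* = 0.25·M/p_2.
At p_1=11, p_2=13, M=431: x_1* = 0.75·431/11 = 29.3864, x_2* = 8.2885.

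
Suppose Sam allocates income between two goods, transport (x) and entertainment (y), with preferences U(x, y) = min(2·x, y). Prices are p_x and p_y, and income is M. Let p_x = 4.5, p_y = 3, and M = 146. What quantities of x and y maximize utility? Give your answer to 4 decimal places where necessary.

Demand: x*(p_x,p_y,M) = M/(p_x + 2·p_y), y* = 2·M/(p_x + 2·p_y).
Here 4.5 + 2·3 = 10.5, giving x* = 13.9048 and y* = 27.8095.

x* = 13.9048, y* = 27.8095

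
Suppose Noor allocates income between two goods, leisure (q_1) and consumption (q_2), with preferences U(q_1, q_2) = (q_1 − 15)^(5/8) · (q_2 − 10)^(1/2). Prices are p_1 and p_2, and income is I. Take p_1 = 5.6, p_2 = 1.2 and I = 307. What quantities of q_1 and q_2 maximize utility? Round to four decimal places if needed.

q_1* = 35.9325, q_2* = 88.1481

Substituting into the budget: q_1* = 15 + 5/9·(I − 15·p_1 − 10·p_2)/p_1, and q_2* = 10 + 4/9·(…)/p_2.
Discretionary income = 307 − 15·5.6 − 10·1.2 = 211; q_1* = 15 + 5/9·211/5.6 = 35.9325; q_2* = 10 + 4/9·211/1.2 = 88.1481.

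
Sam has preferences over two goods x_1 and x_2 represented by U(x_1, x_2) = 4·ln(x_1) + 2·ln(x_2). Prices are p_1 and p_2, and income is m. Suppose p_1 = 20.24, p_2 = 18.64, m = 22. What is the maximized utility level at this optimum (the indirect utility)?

Demand: x_1*(p_1,p_2,m) = 2/3·m/p_1 and x_2* = 1/3·m/p_2.
At p_1=20.24, p_2=18.64, m=22: x_1* = 2/3·22/20.24 = 0.7246, x_2* = 0.3934.
Utility at the optimum: U(0.7246, 0.3934) = -3.1541.

V = -3.1541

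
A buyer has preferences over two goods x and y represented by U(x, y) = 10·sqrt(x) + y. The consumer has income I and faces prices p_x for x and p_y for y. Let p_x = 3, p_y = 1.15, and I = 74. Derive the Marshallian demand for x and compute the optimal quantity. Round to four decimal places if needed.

MU_x = 5/√x, MU_y = 1. Tangency: 5/√x = p_x/p_y.
Thus x* = (5·p_y/p_x)² — independent of I — with the rest of income spent on y.
Plugging in: x* = (5·1.15/3)² = 3.6736.

x* = 3.6736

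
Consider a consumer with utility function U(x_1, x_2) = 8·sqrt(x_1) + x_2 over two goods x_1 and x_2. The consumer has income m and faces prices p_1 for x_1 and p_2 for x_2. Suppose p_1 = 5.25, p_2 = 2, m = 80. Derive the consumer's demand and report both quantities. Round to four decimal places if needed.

Utility is quasi-linear in x_2; the FOC for x_1 is 4/√x_1 = p_1/p_2.
Solve: √x_1 = 4·p_2/p_1, so x_1*(p_1,p_2) = (4·p_2/p_1)², and x_2* = (m − p_1·x_1*)/p_2.
Plugging in: x_1* = (4·2/5.25)² = 2.322, x_2* = 33.9048.

x_1* = 2.322, x_2* = 33.9048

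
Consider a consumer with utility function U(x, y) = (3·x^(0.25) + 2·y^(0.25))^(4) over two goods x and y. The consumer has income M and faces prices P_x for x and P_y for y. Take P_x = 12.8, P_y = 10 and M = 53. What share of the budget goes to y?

share on y = 0.3874

MRS = MU_x/MU_y = (3/2)·(y/x)^(0.75). Set equal to P_x/P_y.
Hence y/x = ((2/3)·P_x/P_y)^(1/(0.75)), i.e. raised to the 4/3 power.
Substitute y = (y/x)·x into the budget: x* = M/(P_x + P_y·(y/x)).
Numerically y/x = 0.809391, so x* = 53/(12.8 + 10·0.809391) = 2.5366 and y* = 0.809391·2.5366 = 2.0531.
Expenditure on y: 10·2.0531 = 20.5312; share = 0.3874.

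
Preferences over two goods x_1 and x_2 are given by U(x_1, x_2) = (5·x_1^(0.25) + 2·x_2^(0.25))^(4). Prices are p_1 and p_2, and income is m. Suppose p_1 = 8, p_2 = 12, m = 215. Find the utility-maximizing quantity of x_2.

Numerically x_2/x_1 = 0.171643, so x_1* = 215/(8 + 12·0.171643) = 21.3724 and x_2* = 0.171643·21.3724 = 3.6684.

x_2* = 3.6684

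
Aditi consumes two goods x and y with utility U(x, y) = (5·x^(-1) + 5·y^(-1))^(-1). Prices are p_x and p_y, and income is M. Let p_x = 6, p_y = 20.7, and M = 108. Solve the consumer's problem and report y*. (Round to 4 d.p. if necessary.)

y* = 3.3915

MRS = MU_x/MU_y = (y/x)^(2). Set equal to p_x/p_y.
Hence y/x = (p_x/p_y)^(1/(2)), i.e. raised to the 0.5 power.
Substitute y = (y/x)·x into the budget: x* = M/(p_x + p_y·(y/x)).
Numerically y/x = 0.538382, so x* = 108/(6 + 20.7·0.538382) = 6.2994 and y* = 0.538382·6.2994 = 3.3915.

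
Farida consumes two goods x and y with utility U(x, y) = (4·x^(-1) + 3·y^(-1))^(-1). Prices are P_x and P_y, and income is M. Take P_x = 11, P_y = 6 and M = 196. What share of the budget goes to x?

From the CES first-order condition, (4/3)·(y/x)^(2) = P_x/P_y.
Hence y/x = ((3/4)·P_x/P_y)^(1/(2)), i.e. raised to the 0.5 power.
With the ratio pinned down, the budget gives x* = M/(P_x + P_y·(y/x)) and y* = (y/x)·x*.
Numerically y/x = 1.172604, so x* = 196/(11 + 6·1.172604) = 10.8674 and y* = 1.172604·10.8674 = 12.7431.
Expenditure on x: 11·10.8674 = 119.5412; share = 0.6099.

share on x = 0.6099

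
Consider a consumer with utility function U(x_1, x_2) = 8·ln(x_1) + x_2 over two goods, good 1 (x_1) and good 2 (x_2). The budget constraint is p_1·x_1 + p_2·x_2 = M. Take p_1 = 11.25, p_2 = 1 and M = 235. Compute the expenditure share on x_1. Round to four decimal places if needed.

share on x_1 = 0.034

MU_x_1 = 8/x_1, MU_x_2 = 1. Tangency: 8/x_1 = p_1/p_2.
So x_1*(p_1,p_2) = 8·p_2/p_1, independent of income; and x_2* = (M − 8·p_2)/p_2.
At the given prices: x_1* = 8·1/11.25 = 0.7111, and x_2* = 227.
Expenditure on x_1: 11.25·0.7111 = 8; share = 0.034.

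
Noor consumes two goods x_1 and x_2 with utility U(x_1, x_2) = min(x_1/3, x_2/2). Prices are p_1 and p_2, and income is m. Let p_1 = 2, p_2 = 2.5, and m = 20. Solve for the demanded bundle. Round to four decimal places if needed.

Leontief preferences: the optimum is at the kink where x_1/3 = x_2/2, i.e. x_2 = (2/3)·x_1.
Budget: p_1·x_1 + p_2·(2/3)·x_1 = m, so (3·p_1 + 2·p_2)·x_1 = 3·m.
Demand: x_1*(p_1,p_2,m) = 3·m/(3·p_1 + 2·p_2), x_2* = 2·m/(3·p_1 + 2·p_2).
Here 3·2 + 2·2.5 = 11, giving x_1* = 5.4545 and x_2* = 3.6364.

x_1* = 5.4545, x_2* = 3.6364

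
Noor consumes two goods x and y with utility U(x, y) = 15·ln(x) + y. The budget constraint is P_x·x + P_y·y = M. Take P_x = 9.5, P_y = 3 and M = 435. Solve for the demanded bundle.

x* = 4.7368, y* = 130

MU_x = 15/x, MU_y = 1. Tangency: 15/x = P_x/P_y.
So x*(P_x,P_y) = 15·P_y/P_x, independent of income; and y* = (M − 15·P_y)/P_y.
At the given prices: x* = 15·3/9.5 = 4.7368, and y* = 130.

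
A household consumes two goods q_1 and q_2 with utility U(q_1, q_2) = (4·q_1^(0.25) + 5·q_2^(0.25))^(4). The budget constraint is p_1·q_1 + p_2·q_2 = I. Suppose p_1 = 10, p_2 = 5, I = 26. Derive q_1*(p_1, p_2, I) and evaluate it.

From the CES first-order condition, (4/5)·(q_2/q_1)^(0.75) = p_1/p_2.
Solve for the ratio: q_2/q_1 = [(5/4)·p_1/p_2]^(4/3).
With the ratio pinned down, the budget gives q_1* = I/(p_1 + p_2·(q_2/q_1)) and q_2* = (q_2/q_1)·q_1*.
Numerically q_2/q_1 = 3.393022, so q_1* = 26/(10 + 5·3.393022) = 0.9642.

q_1* = 0.9642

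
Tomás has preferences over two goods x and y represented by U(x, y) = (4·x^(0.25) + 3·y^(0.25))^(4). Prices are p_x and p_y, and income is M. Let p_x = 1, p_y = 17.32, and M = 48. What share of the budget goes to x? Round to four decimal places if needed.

From the CES first-order condition, (4/3)·(y/x)^(0.75) = p_x/p_y.
Hence y/x = ((3/4)·p_x/p_y)^(1/(0.75)), i.e. raised to the 4/3 power.
Substitute y = (y/x)·x into the budget: x* = M/(p_x + p_y·(y/x)).
Numerically y/x = 0.015206, so x* = 48/(1 + 17.32·0.015206) = 37.9936 and y* = 0.015206·37.9936 = 0.5777.
Expenditure on x: 1·37.9936 = 37.9936; share = 0.7915.

share on x = 0.7915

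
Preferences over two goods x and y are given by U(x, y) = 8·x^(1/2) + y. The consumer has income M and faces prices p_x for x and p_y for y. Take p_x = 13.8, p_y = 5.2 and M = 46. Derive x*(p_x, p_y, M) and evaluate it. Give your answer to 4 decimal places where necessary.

Utility is quasi-linear in y; the FOC for x is 4/√x = p_x/p_y.
Solve: √x = 4·p_y/p_x, so x*(p_x,p_y) = (4·p_y/p_x)², and y* = (M − p_x·x*)/p_y.
Plugging in: x* = (4·5.2/13.8)² = 2.2718.

x* = 2.2718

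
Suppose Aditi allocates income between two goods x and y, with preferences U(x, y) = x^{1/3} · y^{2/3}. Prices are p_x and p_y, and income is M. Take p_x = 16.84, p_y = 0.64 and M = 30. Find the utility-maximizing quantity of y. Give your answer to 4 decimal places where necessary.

Demand: x*(p_x,p_y,M) = 1/3·M/p_x and y* = 2/3·M/p_y.
At p_x=16.84, p_y=0.64, M=30: y* = 2/3·30/0.64 = 31.25.

y* = 31.25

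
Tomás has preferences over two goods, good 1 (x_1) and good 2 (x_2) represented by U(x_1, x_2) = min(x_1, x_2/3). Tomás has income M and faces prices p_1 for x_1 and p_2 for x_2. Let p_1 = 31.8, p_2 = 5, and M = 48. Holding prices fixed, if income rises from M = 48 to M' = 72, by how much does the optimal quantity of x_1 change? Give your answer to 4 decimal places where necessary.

Δx_1* = 0.5128

With perfect complements, no substitution: consume in ratio x_1:x_2 = 1:3.
Budget: p_1·x_1 + p_2·3·x_1 = M, so (p_1 + 3·p_2)·x_1 = M.
Demand: x_1*(p_1,p_2,M) = M/(p_1 + 3·p_2), x_2* = 3·M/(p_1 + 3·p_2).
Here 31.8 + 3·5 = 46.8, giving x_1* = 1.0256.
At M' = 72: x_1* = 1.5385. Change: 1.5385 − 1.0256 = 0.5128.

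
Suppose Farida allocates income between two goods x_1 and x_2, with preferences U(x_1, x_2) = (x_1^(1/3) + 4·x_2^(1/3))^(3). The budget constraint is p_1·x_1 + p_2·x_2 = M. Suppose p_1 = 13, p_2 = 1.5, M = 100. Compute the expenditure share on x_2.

From the CES first-order condition, (1/4)·(x_2/x_1)^(2/3) = p_1/p_2.
Hence x_2/x_1 = (4·p_1/p_2)^(1/(2/3)), i.e. raised to the 1.5 power.
Substitute x_2 = (x_2/x_1)·x_1 into the budget: x_1* = M/(p_1 + p_2·(x_2/x_1)).
Numerically x_2/x_1 = 204.111807, so x_1* = 100/(13 + 1.5·204.111807) = 0.3133 and x_2* = 204.111807·0.3133 = 63.9513.
Expenditure on x_2: 1.5·63.9513 = 95.9269; share = 0.9593.

share on x_2 = 0.9593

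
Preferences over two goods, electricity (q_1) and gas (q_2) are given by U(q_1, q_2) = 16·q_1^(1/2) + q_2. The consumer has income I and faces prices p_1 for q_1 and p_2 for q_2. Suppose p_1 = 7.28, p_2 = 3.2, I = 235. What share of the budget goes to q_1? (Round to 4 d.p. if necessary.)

Thus q_1* = (8·p_2/p_1)² — independent of I — with the rest of income spent on q_2.
Plugging in: q_1* = (8·3.2/7.28)² = 12.3657, q_2* = 45.3056.
Expenditure on q_1: 7.28·12.3657 = 90.022; share = 0.3831.

share on q_1 = 0.3831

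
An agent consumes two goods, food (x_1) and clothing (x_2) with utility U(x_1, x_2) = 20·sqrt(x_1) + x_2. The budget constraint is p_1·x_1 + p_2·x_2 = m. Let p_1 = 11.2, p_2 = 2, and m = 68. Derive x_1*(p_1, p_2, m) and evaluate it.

x_1* = 3.1888

MU_x_1 = 10/√x_1, MU_x_2 = 1. Tangency: 10/√x_1 = p_1/p_2.
Thus x_1* = (10·p_2/p_1)² — independent of m — with the rest of income spent on x_2.
Plugging in: x_1* = (10·2/11.2)² = 3.1888.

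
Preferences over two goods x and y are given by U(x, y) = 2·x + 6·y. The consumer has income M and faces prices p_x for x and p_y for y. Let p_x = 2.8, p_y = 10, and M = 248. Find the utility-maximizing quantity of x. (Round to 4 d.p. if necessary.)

x* = 88.5714

Perfect substitutes: compare marginal utility per dollar. 2/p_x vs 6/p_y → 0.7143 vs 0.6.
x gives more utility per dollar, so spend all income on x: x* = M/p_x, y* = 0.
Numerically: x* = 88.5714, y* = 0.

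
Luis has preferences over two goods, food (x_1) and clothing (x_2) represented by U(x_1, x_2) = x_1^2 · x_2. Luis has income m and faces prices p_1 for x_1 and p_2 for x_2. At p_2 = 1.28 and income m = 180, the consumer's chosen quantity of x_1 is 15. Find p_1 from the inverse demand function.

Tangency: MRS = 2·x_2/x_1 = p_1/p_2.
Rearranging, p_2·x_2 = (1/2)·p_1·x_1. Substituting into the budget gives p_1·x_1·(1 + (1/2)) = m.
Demand: x_1*(p_1,p_2,m) = 2/3·m/p_1 and x_2* = 1/3·m/p_2.
Set x_1* = 15 in the demand function and solve for p_1: p_1 = 8.

p_1 = 8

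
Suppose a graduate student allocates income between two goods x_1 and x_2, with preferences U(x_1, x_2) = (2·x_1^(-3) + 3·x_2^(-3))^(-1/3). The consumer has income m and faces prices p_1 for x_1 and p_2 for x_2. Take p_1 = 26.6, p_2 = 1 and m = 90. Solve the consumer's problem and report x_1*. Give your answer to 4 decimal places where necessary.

MU_x_1 ∝ 2·x_1^(-4), MU_x_2 ∝ 3·x_2^(-4), so MRS = (2/3)·(x_2/x_1)^(4) = p_1/p_2.
Solve for the ratio: x_2/x_1 = [(3/2)·p_1/p_2]^(0.25).
Substitute x_2 = (x_2/x_1)·x_1 into the budget: x_1* = m/(p_1 + p_2·(x_2/x_1)).
Numerically x_2/x_1 = 2.513294, so x_1* = 90/(26.6 + 1·2.513294) = 3.0914.

x_1* = 3.0914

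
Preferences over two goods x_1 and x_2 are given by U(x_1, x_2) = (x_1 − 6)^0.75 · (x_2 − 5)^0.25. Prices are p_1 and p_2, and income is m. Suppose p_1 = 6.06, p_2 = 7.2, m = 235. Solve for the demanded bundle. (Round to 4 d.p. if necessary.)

x_1* = 26.1287, x_2* = 10.6472

MRS = 3·(x_2−5)/(x_1−6). Tangency with p_1/p_2 gives x_2−5 = (1/3)·(p_1/p_2)·(x_1−6).
Substituting into the budget: x_1* = 6 + 0.75·(m − 6·p_1 − 5·p_2)/p_1, and x_2* = 5 + 0.25·(…)/p_2.
Discretionary income = 235 − 6·6.06 − 5·7.2 = 162.64; x_1* = 6 + 0.75·162.64/6.06 = 26.1287; x_2* = 5 + 0.25·162.64/7.2 = 10.6472.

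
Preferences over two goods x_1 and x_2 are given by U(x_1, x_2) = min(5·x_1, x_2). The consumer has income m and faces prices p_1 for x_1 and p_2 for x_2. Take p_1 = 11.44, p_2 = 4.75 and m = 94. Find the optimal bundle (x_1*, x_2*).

Leontief preferences: the optimum is at the kink where x_1/1 = x_2/5, i.e. x_2 = 5·x_1.
Budget: p_1·x_1 + p_2·5·x_1 = m, so (p_1 + 5·p_2)·x_1 = m.
Demand: x_1*(p_1,p_2,m) = m/(p_1 + 5·p_2), x_2* = 5·m/(p_1 + 5·p_2).
Here 11.44 + 5·4.75 = 35.19, giving x_1* = 2.6712 and x_2* = 13.3561.

x_1* = 2.6712, x_2* = 13.3561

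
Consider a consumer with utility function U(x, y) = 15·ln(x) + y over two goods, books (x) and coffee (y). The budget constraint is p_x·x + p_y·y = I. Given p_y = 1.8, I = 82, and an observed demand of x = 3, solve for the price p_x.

p_x = 9

Set MRS = p_x/p_y: (15/x)/1 = p_x/p_y.
So x*(p_x,p_y) = 15·p_y/p_x, independent of income; and y* = (I − 15·p_y)/p_y.
Set x* = 3 in the demand function and solve for p_x: p_x = 9.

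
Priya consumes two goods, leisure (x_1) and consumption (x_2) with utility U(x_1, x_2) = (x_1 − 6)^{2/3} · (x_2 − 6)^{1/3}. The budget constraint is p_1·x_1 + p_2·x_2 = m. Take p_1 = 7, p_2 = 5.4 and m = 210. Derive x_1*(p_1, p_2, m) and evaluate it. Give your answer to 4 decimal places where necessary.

x_1* = 18.9143

This is Cobb-Douglas in (x_1−6, x_2−6): tangency gives 2/3·p_2·(x_2−6) = 1/3·p_1·(x_1−6).
Substituting into the budget: x_1* = 6 + 2/3·(m − 6·p_1 − 6·p_2)/p_1, and x_2* = 6 + 1/3·(…)/p_2.
Discretionary income = 210 − 6·7 − 6·5.4 = 135.6; x_1* = 6 + 2/3·135.6/7 = 18.9143.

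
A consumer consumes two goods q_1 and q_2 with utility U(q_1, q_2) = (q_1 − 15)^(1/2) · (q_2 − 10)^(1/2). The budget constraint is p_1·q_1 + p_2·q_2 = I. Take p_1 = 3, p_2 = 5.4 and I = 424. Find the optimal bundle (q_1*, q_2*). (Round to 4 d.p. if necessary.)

q_1* = 69.1667, q_2* = 40.0926

This is Cobb-Douglas in (q_1−15, q_2−10): tangency gives 0.5·p_2·(q_2−10) = 0.5·p_1·(q_1−15).
After buying the subsistence bundle (15, 10), a share 0.5 of the remaining income goes to q_1: q_1* = 15 + 0.5·(I − 15p_1 − 10p_2)/p_1.
Discretionary income = 424 − 15·3 − 10·5.4 = 325; q_1* = 15 + 0.5·325/3 = 69.1667; q_2* = 10 + 0.5·325/5.4 = 40.0926.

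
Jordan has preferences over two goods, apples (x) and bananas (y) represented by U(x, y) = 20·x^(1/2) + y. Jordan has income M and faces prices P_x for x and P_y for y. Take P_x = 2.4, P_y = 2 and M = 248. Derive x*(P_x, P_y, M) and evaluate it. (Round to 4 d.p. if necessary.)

MU_x = 10/√x, MU_y = 1. Tangency: 10/√x = P_x/P_y.
Thus x* = (10·P_y/P_x)² — independent of M — with the rest of income spent on y.
Plugging in: x* = (10·2/2.4)² = 69.4444.

x* = 69.4444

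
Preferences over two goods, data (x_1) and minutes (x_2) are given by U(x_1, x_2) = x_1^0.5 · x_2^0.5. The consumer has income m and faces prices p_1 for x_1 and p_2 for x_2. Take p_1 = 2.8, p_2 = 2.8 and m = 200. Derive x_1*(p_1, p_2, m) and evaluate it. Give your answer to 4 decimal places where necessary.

x_1* = 35.7143

Tangency: MRS = x_2/x_1 = p_1/p_2.
So 0.5·p_2·x_2 = 0.5·p_1·x_1; combined with the budget, a share 0.5 of income goes to x_1.
Demand: x_1*(p_1,p_2,m) = 0.5·m/p_1 and x_2* = 0.5·m/p_2.
At p_1=2.8, p_2=2.8, m=200: x_1* = 0.5·200/2.8 = 35.7143.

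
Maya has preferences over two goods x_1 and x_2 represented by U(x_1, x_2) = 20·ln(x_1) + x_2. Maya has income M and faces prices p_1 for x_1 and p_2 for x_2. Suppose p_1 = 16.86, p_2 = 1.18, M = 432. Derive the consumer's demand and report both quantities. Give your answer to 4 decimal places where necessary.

x_1* = 1.3998, x_2* = 346.1017

Set MRS = p_1/p_2: (20/x_1)/1 = p_1/p_2.
So x_1*(p_1,p_2) = 20·p_2/p_1, independent of income; and x_2* = (M − 20·p_2)/p_2.
At the given prices: x_1* = 20·1.18/16.86 = 1.3998, and x_2* = 346.1017.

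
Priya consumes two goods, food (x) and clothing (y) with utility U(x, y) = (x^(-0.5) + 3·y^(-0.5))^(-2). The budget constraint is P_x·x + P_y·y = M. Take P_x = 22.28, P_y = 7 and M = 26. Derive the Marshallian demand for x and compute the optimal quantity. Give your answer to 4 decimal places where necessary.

x* = 0.4834

Numerically y/x = 4.500826, so x* = 26/(22.28 + 7·4.500826) = 0.4834.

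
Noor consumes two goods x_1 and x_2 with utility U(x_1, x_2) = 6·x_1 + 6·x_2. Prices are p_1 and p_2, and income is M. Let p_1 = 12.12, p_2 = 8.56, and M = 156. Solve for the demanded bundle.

Linear utility — the consumer picks whichever good has higher MU/price: 6/12.12 = 0.495 vs 6/8.56 = 0.7009.
x_2 gives more utility per dollar, so spend all income on x_2: x_2* = M/p_2, x_1* = 0.
Numerically: x_1* = 0, x_2* = 18.2243.

x_1* = 0, x_2* = 18.2243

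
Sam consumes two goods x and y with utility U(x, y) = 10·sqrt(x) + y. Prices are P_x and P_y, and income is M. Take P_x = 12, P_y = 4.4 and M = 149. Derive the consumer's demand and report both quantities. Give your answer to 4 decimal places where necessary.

x* = 3.3611, y* = 24.697

MU_x = 5/√x, MU_y = 1. Tangency: 5/√x = P_x/P_y.
Solve: √x = 5·P_y/P_x, so x*(P_x,P_y) = (5·P_y/P_x)², and y* = (M − P_x·x*)/P_y.
Plugging in: x* = (5·4.4/12)² = 3.3611, y* = 24.697.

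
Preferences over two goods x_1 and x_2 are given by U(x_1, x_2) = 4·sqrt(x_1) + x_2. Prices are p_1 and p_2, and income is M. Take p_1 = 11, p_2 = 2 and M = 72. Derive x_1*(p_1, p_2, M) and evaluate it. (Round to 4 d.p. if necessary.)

x_1* = 0.1322

MU_x_1 = 2/√x_1, MU_x_2 = 1. Tangency: 2/√x_1 = p_1/p_2.
Solve: √x_1 = 2·p_2/p_1, so x_1*(p_1,p_2) = (2·p_2/p_1)², and x_2* = (M − p_1·x_1*)/p_2.
Plugging in: x_1* = (2·2/11)² = 0.1322.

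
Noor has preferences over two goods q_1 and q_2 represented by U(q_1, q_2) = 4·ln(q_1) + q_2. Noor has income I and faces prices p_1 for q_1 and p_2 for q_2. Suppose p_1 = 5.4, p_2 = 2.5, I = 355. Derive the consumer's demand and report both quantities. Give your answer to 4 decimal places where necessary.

Set MRS = p_1/p_2: (4/q_1)/1 = p_1/p_2.
So q_1*(p_1,p_2) = 4·p_2/p_1, independent of income; and q_2* = (I − 4·p_2)/p_2.
At the given prices: q_1* = 4·2.5/5.4 = 1.8519, and q_2* = 138.

q_1* = 1.8519, q_2* = 138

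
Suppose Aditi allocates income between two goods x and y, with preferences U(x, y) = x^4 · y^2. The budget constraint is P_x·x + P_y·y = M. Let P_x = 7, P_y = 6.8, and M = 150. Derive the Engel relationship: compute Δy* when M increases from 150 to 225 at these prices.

The MRS is 2·y/x. Set MRS = P_x/P_y.
Rearranging, P_y·y = (1/2)·P_x·x. Substituting into the budget gives P_x·x·(1 + (1/2)) = M.
Demand: x*(P_x,P_y,M) = 2/3·M/P_x and y* = 1/3·M/P_y.
At P_x=7, P_y=6.8, M=150: y* = 1/3·150/6.8 = 7.3529.
At M' = 225: y* = 11.0294. Change: 11.0294 − 7.3529 = 3.6765.

Δy* = 3.6765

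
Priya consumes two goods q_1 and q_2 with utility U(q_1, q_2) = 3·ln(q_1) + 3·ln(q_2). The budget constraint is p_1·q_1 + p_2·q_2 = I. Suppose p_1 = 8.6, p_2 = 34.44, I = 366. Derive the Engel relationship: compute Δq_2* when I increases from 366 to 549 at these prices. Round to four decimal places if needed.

Δq_2* = 2.6568

The MRS is q_2/q_1. Set MRS = p_1/p_2.
Rearranging, p_2·q_2 = p_1·q_1. Substituting into the budget gives p_1·q_1·(1 + 1) = I.
Demand: q_1*(p_1,p_2,I) = 0.5·I/p_1 and q_2* = 0.5·I/p_2.
At p_1=8.6, p_2=34.44, I=366: q_2* = 0.5·366/34.44 = 5.3136.
At I' = 549: q_2* = 7.9704. Change: 7.9704 − 5.3136 = 2.6568.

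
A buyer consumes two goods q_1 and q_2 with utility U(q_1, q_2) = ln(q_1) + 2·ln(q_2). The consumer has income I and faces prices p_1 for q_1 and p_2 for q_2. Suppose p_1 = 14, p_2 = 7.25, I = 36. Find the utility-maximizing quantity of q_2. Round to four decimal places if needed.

The MRS is (1/2)·q_2/q_1. Set MRS = p_1/p_2.
So p_2·q_2 = 2·p_1·q_1; combined with the budget, a share 1/3 of income goes to q_1.
Demand: q_1*(p_1,p_2,I) = 1/3·I/p_1 and q_2* = 2/3·I/p_2.
At p_1=14, p_2=7.25, I=36: q_2* = 2/3·36/7.25 = 3.3103.

q_2* = 3.3103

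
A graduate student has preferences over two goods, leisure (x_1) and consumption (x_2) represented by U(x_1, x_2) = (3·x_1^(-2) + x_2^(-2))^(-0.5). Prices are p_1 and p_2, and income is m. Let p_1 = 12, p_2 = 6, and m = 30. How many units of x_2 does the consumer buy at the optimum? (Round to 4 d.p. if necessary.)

Numerically x_2/x_1 = 0.87358, so x_1* = 30/(12 + 6·0.87358) = 1.74 and x_2* = 0.87358·1.74 = 1.52.

x_2* = 1.52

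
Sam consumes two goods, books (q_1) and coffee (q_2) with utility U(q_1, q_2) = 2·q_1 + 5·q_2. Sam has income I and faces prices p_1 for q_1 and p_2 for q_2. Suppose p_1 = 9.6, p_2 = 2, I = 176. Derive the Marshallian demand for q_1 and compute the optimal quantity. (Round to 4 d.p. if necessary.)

q_1* = 0

Perfect substitutes: compare marginal utility per dollar. 2/p_1 vs 5/p_2 → 0.2083 vs 2.5.
q_2 gives more utility per dollar, so spend all income on q_2: q_2* = I/p_2, q_1* = 0.
Numerically: q_1* = 0, q_2* = 88.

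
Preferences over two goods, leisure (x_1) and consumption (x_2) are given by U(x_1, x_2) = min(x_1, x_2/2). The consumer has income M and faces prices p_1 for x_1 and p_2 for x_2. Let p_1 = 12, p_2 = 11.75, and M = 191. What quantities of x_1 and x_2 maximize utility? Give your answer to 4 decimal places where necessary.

Demand: x_1*(p_1,p_2,M) = M/(p_1 + 2·p_2), x_2* = 2·M/(p_1 + 2·p_2).
Here 12 + 2·11.75 = 35.5, giving x_1* = 5.3803 and x_2* = 10.7606.

x_1* = 5.3803, x_2* = 10.7606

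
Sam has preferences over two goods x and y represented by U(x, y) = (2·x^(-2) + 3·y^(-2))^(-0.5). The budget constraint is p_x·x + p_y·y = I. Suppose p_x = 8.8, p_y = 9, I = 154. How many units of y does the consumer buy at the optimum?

From the CES first-order condition, (2/3)·(y/x)^(3) = p_x/p_y.
Hence y/x = ((3/2)·p_x/p_y)^(1/(3)), i.e. raised to the 1/3 power.
With the ratio pinned down, the budget gives x* = I/(p_x + p_y·(y/x)) and y* = (y/x)·x*.
Numerically y/x = 1.136171, so x* = 154/(8.8 + 9·1.136171) = 8.0944 and y* = 1.136171·8.0944 = 9.1966.

y* = 9.1966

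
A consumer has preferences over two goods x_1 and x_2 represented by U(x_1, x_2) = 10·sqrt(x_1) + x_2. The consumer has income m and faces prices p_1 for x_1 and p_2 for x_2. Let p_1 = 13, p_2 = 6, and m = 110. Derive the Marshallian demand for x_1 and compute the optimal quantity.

Utility is quasi-linear in x_2; the FOC for x_1 is 5/√x_1 = p_1/p_2.
Solve: √x_1 = 5·p_2/p_1, so x_1*(p_1,p_2) = (5·p_2/p_1)², and x_2* = (m − p_1·x_1*)/p_2.
Plugging in: x_1* = (5·6/13)² = 5.3254.

x_1* = 5.3254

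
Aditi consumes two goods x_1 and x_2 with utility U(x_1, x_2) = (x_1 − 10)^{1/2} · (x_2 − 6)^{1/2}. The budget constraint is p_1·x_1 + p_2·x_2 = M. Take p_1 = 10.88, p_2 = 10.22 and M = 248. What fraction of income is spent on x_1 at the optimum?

share on x_1 = 0.5957

Discretionary income = 248 − 10·10.88 − 6·10.22 = 77.88; x_1* = 10 + 0.5·77.88/10.88 = 13.579; x_2* = 6 + 0.5·77.88/10.22 = 9.8102.
Expenditure on x_1: 10.88·13.579 = 147.74; share = 0.5957.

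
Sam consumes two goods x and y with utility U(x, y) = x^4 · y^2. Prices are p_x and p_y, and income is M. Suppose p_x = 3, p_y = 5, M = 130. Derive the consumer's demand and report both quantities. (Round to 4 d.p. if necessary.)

x* = 28.8889, y* = 8.6667

Demand: x*(p_x,p_y,M) = 2/3·M/p_x and y* = 1/3·M/p_y.
At p_x=3, p_y=5, M=130: x* = 2/3·130/3 = 28.8889, y* = 8.6667.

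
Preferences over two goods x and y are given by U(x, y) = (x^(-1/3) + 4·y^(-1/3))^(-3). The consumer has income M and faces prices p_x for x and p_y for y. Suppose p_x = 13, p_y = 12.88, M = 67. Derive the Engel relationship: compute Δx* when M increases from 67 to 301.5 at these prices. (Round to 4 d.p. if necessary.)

Δx* = 4.7198

MRS = MU_x/MU_y = (1/4)·(y/x)^(4/3). Set equal to p_x/p_y.
Hence y/x = (4·p_x/p_y)^(1/(4/3)), i.e. raised to the 0.75 power.
With the ratio pinned down, the budget gives x* = M/(p_x + p_y·(y/x)) and y* = (y/x)·x*.
Numerically y/x = 2.848168, so x* = 67/(13 + 12.88·2.848168) = 1.3485.
At M' = 301.5: x* = 6.0683. Change: 6.0683 − 1.3485 = 4.7198.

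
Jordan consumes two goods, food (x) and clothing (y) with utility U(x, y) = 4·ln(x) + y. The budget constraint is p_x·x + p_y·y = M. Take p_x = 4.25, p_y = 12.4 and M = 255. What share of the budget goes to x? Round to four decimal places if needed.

So x*(p_x,p_y) = 4·p_y/p_x, independent of income; and y* = (M − 4·p_y)/p_y.
At the given prices: x* = 4·12.4/4.25 = 11.6706, and y* = 16.5645.
Expenditure on x: 4.25·11.6706 = 49.6; share = 0.1945.

share on x = 0.1945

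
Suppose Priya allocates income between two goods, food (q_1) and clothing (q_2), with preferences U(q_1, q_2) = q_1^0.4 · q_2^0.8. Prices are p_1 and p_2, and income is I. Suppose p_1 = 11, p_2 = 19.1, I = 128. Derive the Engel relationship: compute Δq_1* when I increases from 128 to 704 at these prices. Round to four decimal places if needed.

Δq_1* = 17.4545

The MRS is (1/2)·q_2/q_1. Set MRS = p_1/p_2.
So 0.4·p_2·q_2 = 0.8·p_1·q_1; combined with the budget, a share 1/3 of income goes to q_1.
Demand: q_1*(p_1,p_2,I) = 1/3·I/p_1 and q_2* = 2/3·I/p_2.
At p_1=11, p_2=19.1, I=128: q_1* = 1/3·128/11 = 3.8788.
At I' = 704: q_1* = 21.3333. Change: 21.3333 − 3.8788 = 17.4545.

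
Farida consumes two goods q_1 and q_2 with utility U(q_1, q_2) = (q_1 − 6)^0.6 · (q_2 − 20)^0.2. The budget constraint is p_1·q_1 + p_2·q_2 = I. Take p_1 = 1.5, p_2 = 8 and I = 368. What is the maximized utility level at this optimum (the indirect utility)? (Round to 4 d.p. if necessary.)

V = 22.7737

This is Cobb-Douglas in (q_1−6, q_2−20): tangency gives 0.6·p_2·(q_2−20) = 0.2·p_1·(q_1−6).
Substituting into the budget: q_1* = 6 + 0.75·(I − 6·p_1 − 20·p_2)/p_1, and q_2* = 20 + 0.25·(…)/p_2.
Discretionary income = 368 − 6·1.5 − 20·8 = 199; q_1* = 6 + 0.75·199/1.5 = 105.5; q_2* = 20 + 0.25·199/8 = 26.2188.
Utility at the optimum: U(105.5, 26.2188) = 22.7737.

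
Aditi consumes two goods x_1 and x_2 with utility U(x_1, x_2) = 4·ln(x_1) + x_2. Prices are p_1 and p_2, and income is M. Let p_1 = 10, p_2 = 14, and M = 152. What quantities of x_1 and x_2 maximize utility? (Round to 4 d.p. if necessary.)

MU_x_1 = 4/x_1, MU_x_2 = 1. Tangency: 4/x_1 = p_1/p_2.
So x_1*(p_1,p_2) = 4·p_2/p_1, independent of income; and x_2* = (M − 4·p_2)/p_2.
At the given prices: x_1* = 4·14/10 = 5.6, and x_2* = 6.8571.

x_1* = 5.6, x_2* = 6.8571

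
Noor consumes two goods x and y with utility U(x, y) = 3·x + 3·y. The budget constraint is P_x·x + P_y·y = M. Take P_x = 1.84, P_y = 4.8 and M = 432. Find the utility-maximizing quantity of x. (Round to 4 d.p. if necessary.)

x* = 234.7826

Perfect substitutes: compare marginal utility per dollar. 3/P_x vs 3/P_y → 1.6304 vs 0.625.
x gives more utility per dollar, so spend all income on x: x* = M/P_x, y* = 0.
Numerically: x* = 234.7826, y* = 0.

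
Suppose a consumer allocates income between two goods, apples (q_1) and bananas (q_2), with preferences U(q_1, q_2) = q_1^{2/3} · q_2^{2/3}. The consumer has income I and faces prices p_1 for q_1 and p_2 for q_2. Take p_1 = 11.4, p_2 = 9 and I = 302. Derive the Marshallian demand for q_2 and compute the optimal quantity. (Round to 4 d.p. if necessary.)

MU_q_1/MU_q_2 = (2/3·q_2)/(2/3·q_1); tangency sets this equal to p_1/p_2.
Rearranging, p_2·q_2 = p_1·q_1. Substituting into the budget gives p_1·q_1·(1 + 1) = I.
Demand: q_1*(p_1,p_2,I) = 0.5·I/p_1 and q_2* = 0.5·I/p_2.
At p_1=11.4, p_2=9, I=302: q_2* = 0.5·302/9 = 16.7778.

q_2* = 16.7778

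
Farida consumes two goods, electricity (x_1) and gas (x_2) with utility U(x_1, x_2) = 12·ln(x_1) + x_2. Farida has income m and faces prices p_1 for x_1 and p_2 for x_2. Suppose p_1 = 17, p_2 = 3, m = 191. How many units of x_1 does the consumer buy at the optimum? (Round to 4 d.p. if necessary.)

x_1* = 2.1176

So x_1*(p_1,p_2) = 12·p_2/p_1, independent of income; and x_2* = (m − 12·p_2)/p_2.
At the given prices: x_1* = 12·3/17 = 2.1176.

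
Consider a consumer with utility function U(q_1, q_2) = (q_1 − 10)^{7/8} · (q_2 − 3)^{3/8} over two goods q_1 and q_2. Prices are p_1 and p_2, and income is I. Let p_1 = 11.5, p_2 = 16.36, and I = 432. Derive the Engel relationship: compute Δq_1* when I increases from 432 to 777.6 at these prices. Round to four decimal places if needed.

Δq_1* = 21.0365

Substituting into the budget: q_1* = 10 + 0.7·(I − 10·p_1 − 3·p_2)/p_1, and q_2* = 3 + 0.3·(…)/p_2.
Discretionary income = 432 − 10·11.5 − 3·16.36 = 267.92; q_1* = 10 + 0.7·267.92/11.5 = 26.3082.
At I' = 777.6: q_1* = 47.3447. Change: 47.3447 − 26.3082 = 21.0365.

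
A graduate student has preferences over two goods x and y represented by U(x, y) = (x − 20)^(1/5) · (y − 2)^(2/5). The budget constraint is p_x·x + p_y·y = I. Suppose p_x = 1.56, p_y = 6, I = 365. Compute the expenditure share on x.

share on x = 0.3794

After buying the subsistence bundle (20, 2), a share 1/3 of the remaining income goes to x: x* = 20 + 1/3·(I − 20p_x − 2p_y)/p_x.
Discretionary income = 365 − 20·1.56 − 2·6 = 321.8; x* = 20 + 1/3·321.8/1.56 = 88.7607; y* = 2 + 2/3·321.8/6 = 37.7556.
Expenditure on x: 1.56·88.7607 = 138.4667; share = 0.3794.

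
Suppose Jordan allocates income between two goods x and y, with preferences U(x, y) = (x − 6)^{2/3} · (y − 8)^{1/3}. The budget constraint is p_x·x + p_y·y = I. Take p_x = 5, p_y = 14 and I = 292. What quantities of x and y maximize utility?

This is Cobb-Douglas in (x−6, y−8): tangency gives 2/3·p_y·(y−8) = 1/3·p_x·(x−6).
Substituting into the budget: x* = 6 + 2/3·(I − 6·p_x − 8·p_y)/p_x, and y* = 8 + 1/3·(…)/p_y.
Discretionary income = 292 − 6·5 − 8·14 = 150; x* = 6 + 2/3·150/5 = 26; y* = 8 + 1/3·150/14 = 11.5714.

x* = 26, y* = 11.5714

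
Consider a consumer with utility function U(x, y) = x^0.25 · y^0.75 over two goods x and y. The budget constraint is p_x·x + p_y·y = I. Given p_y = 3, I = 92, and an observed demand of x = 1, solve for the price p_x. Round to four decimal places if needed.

p_x = 23

Tangency: MRS = (1/3)·y/x = p_x/p_y.
So 0.25·p_y·y = 0.75·p_x·x; combined with the budget, a share 0.25 of income goes to x.
Demand: x*(p_x,p_y,I) = 0.25·I/p_x and y* = 0.75·I/p_y.
Set x* = 1 in the demand function and solve for p_x: p_x = 23.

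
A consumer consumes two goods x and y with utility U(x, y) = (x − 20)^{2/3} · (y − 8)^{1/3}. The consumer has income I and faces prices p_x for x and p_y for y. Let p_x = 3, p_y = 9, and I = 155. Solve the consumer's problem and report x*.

x* = 25.1111

This is Cobb-Douglas in (x−20, y−8): tangency gives 2/3·p_y·(y−8) = 1/3·p_x·(x−20).
After buying the subsistence bundle (20, 8), a share 2/3 of the remaining income goes to x: x* = 20 + 2/3·(I − 20p_x − 8p_y)/p_x.
Discretionary income = 155 − 20·3 − 8·9 = 23; x* = 20 + 2/3·23/3 = 25.1111.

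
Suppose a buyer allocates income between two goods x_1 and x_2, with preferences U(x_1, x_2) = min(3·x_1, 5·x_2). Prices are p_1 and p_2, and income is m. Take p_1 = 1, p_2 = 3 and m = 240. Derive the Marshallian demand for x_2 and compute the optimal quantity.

x_2* = 51.4286

With perfect complements, no substitution: consume in ratio x_1:x_2 = 5:3.
Budget: p_1·x_1 + p_2·(3/5)·x_1 = m, so (5·p_1 + 3·p_2)·x_1 = 5·m.
Demand: x_1*(p_1,p_2,m) = 5·m/(5·p_1 + 3·p_2), x_2* = 3·m/(5·p_1 + 3·p_2).
Here 5·1 + 3·3 = 14, giving x_2* = 51.4286.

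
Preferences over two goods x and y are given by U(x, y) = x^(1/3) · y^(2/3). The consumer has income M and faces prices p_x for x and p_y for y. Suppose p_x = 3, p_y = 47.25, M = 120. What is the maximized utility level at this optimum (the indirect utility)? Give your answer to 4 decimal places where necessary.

V = 3.3685

Tangency: MRS = (1/2)·y/x = p_x/p_y.
So 1/3·p_y·y = 2/3·p_x·x; combined with the budget, a share 1/3 of income goes to x.
Demand: x*(p_x,p_y,M) = 1/3·M/p_x and y* = 2/3·M/p_y.
At p_x=3, p_y=47.25, M=120: x* = 1/3·120/3 = 13.3333, y* = 1.6931.
Utility at the optimum: U(13.3333, 1.6931) = 3.3685.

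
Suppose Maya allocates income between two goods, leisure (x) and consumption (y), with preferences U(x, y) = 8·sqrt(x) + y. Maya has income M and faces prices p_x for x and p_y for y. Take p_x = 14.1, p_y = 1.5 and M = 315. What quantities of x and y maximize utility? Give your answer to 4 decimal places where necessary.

Set MRS = p_x/p_y: 4·x^(−1/2) = p_x/p_y.
Thus x* = (4·p_y/p_x)² — independent of M — with the rest of income spent on y.
Plugging in: x* = (4·1.5/14.1)² = 0.1811, y* = 208.2979.

x* = 0.1811, y* = 208.2979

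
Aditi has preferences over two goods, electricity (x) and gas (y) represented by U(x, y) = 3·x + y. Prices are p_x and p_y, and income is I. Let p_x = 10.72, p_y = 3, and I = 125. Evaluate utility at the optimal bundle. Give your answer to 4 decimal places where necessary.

V = 41.6667

Linear utility — the consumer picks whichever good has higher MU/price: 3/10.72 = 0.2799 vs 1/3 = 0.3333.
y gives more utility per dollar, so spend all income on y: y* = I/p_y, x* = 0.
Numerically: x* = 0, y* = 41.6667.
Utility at the optimum: U(0, 41.6667) = 41.6667.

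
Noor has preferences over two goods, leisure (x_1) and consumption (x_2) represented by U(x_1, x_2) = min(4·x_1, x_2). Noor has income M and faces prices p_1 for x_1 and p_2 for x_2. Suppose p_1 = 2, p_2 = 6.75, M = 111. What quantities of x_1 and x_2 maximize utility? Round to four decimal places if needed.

x_1* = 3.8276, x_2* = 15.3103

Demand: x_1*(p_1,p_2,M) = M/(p_1 + 4·p_2), x_2* = 4·M/(p_1 + 4·p_2).
Here 2 + 4·6.75 = 29, giving x_1* = 3.8276 and x_2* = 15.3103.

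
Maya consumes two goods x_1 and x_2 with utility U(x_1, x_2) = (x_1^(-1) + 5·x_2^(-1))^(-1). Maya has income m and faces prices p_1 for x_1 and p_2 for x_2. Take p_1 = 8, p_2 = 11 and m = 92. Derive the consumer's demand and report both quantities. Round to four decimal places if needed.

MRS = MU_x_1/MU_x_2 = (1/5)·(x_2/x_1)^(2). Set equal to p_1/p_2.
Solve for the ratio: x_2/x_1 = [5·p_1/p_2]^(0.5).
With the ratio pinned down, the budget gives x_1* = m/(p_1 + p_2·(x_2/x_1)) and x_2* = (x_2/x_1)·x_1*.
Numerically x_2/x_1 = 1.906925, so x_1* = 92/(8 + 11·1.906925) = 3.175 and x_2* = 1.906925·3.175 = 6.0545.

x_1* = 3.175, x_2* = 6.0545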